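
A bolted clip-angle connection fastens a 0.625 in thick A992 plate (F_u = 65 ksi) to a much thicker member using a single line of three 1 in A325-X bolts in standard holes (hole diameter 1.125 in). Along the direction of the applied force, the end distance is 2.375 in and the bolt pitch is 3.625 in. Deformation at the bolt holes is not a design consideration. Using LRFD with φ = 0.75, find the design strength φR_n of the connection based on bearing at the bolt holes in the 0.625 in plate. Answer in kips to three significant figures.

266 kips

Per bolt r_n = 1.5 l_c t F_u ≤ 3.0 d t F_u; upper limit = 3.0 × 1 × 0.625 × 65 = 121.9 kips.
Edge bolt: l_c = 2.375 − 1.125/2 = 1.812 in → 1.5 × 1.812 × 0.625 × 65 = 110.4 → r_n = 110.4 kips.
Interior bolts: l_c = 3.625 − 1.125 = 2.5 in → 1.5 × 2.5 × 0.625 × 65 = 152.3 → r_n = 121.9 kips.
R_n = 1 × 110.4 + 2 × 121.9 = 354.2 kips.
Design strength φR_n = 0.75 × 354.2 = 266 kips.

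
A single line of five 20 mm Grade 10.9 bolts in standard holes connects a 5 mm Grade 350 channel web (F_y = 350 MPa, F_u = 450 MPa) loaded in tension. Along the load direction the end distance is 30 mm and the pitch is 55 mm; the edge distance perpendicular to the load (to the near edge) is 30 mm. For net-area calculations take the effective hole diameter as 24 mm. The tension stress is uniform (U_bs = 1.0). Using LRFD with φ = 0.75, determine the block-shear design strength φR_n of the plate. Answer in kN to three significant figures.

174 kN

Shear plane L_v = 30 + 4·55 = 250 mm; A_gv = 250 × 5 = 1250 mm².
A_nv = (250 − 4.5·24) × 5 = 710 mm².
A_nt = (30 − 0.5·24) × 5 = 90 mm².
0.6 F_u A_nv = 191.7 kN; 0.6 F_y A_gv = 262.5 kN → shear rupture governs the shear term.
R_n = 191.7 + 1.0 × 450 × 90 / 1000 = 232.2 kN.
Design strength φR_n = 0.75 × 232.2 = 174 kN.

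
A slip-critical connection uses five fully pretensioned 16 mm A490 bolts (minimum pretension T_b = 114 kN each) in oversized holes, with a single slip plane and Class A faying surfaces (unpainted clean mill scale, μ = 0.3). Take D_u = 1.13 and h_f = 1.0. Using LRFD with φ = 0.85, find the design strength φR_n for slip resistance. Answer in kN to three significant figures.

R_n = μ · D_u · h_f · T_b · n_s · n_b = 0.3 × 1.13 × 1.0 × 114 × 1 × 5 = 193.2 kN.
Design strength φR_n = 0.85 × 193.2 = 164 kN.

164 kN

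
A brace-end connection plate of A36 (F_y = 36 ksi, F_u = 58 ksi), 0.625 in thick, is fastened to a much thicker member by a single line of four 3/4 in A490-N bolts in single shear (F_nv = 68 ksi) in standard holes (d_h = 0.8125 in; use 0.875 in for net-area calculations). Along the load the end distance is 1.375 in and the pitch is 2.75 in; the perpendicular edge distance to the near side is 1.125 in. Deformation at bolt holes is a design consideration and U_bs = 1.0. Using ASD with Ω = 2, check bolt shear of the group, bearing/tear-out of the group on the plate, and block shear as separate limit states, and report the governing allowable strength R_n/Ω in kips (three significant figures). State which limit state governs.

60.1 kips (bolt shear governs)

Bolt shear: A_b = π·0.75²/4 = 0.4418 in²; R_n = 68 × 0.4418 × 4 × 1 = 120.2 kips → 120.2 / 2 = 60.1 kips.
Bearing: edge l_c = 0.9688, r_n = 42.14 kips; interior l_c = 1.938, r_n = 65.25 kips; R_n = 42.14 + 3·65.25 = 237.9 kips → 119 kips.
Block shear: A_gv = 6.016, A_nv = 4.102, A_nt = 0.4297 in²; R_n = min(0.6F_uA_nv, 0.6F_yA_gv) + U_bs·F_u·A_nt = 154.9 kips → 77.4 kips.
Bolt shear governs: 60.1 kips.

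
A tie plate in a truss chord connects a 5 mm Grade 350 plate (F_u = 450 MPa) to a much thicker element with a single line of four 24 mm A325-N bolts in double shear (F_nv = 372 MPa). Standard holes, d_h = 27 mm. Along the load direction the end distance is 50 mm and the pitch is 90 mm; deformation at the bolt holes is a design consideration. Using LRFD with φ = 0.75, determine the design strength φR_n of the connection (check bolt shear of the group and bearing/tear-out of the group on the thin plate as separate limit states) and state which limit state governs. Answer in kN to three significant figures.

Bolt shear: A_b = π·24²/4 = 452.4 mm²; R_n = 372 × 452.4 × 4 × 2 / 1000 = 1346 kN → 0.75 × 1346 = 1010 kN.
Bearing (1.2 l_c t F_u ≤ 2.4 d t F_u): upper limit = 2.4·24·5·450 / 1000 = 129.6 kN.
  Edge l_c = 50 − 27/2 = 36.5 → r_n = 98.55 kN; interior l_c = 90 − 27 = 63 → r_n = 129.6 kN.
  R_n,bearing = 1·98.55 + 3·129.6 = 487.3 kN → 0.75 × 487.3 = 366 kN.
Bearing governs: 366 kN.

366 kN (bearing governs)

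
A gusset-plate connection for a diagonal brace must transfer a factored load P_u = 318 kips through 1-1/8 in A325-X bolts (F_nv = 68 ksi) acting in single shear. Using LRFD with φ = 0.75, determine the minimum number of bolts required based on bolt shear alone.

A_b = π·1.125²/4 = 0.994 in².
Per-bolt design strength φR_n = 0.75 × 68 × 0.994 × 1 = 50.69 kips.
n ≥ 318 / 50.69 = 6.273 → use 7 bolts.

7 bolts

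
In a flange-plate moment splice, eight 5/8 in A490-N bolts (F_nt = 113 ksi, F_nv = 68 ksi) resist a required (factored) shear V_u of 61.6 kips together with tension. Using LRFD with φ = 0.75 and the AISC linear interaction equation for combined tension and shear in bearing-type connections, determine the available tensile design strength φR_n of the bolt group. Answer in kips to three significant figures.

168 kips

A_b = π·0.625²/4 = 0.3068 in²; f_rv = 61.6 / (8 × 0.3068) = 25.1 ksi.
F'_nt = 1.3 F_nt − (F_nt / φF_nv) f_rv = 1.3·113 − (113/(0.75·68))·25.1 = 91.29 ksi, capped at F_nt → F'_nt = 91.29 ksi.
R_n = F'_nt · A_b · n = 91.29 × 0.3068 × 8 = 224.1 kips.
Design strength φR_n = 0.75 × 224.1 = 168 kips.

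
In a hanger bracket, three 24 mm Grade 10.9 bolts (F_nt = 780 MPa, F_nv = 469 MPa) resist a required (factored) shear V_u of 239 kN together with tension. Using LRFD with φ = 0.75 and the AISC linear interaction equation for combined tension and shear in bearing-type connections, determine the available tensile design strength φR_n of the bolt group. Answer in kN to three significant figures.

635 kN

A_b = π·24²/4 = 452.4 mm²; f_rv = 239 × 1000 / (3 × 452.4) = 176.1 MPa.
F'_nt = 1.3 F_nt − (F_nt / φF_nv) f_rv = 1.3·780 − (780/(0.75·469))·176.1 = 623.5 MPa, capped at F_nt → F'_nt = 623.5 MPa.
R_n = F'_nt · A_b · n = 623.5 × 452.4 × 3 / 1000 = 846.2 kN.
Design strength φR_n = 0.75 × 846.2 = 635 kN.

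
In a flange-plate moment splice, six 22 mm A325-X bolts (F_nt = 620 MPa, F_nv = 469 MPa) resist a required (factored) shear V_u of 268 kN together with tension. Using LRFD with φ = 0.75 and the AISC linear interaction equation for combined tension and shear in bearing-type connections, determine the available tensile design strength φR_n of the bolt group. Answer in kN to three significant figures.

1020 kN

A_b = π·22²/4 = 380.1 mm²; f_rv = 268 × 1000 / (6 × 380.1) = 117.5 MPa.
F'_nt = 1.3 F_nt − (F_nt / φF_nv) f_rv = 1.3·620 − (620/(0.75·469))·117.5 = 598.9 MPa, capped at F_nt → F'_nt = 598.9 MPa.
R_n = F'_nt · A_b · n = 598.9 × 380.1 × 6 / 1000 = 1366 kN.
Design strength φR_n = 0.75 × 1366 = 1020 kN.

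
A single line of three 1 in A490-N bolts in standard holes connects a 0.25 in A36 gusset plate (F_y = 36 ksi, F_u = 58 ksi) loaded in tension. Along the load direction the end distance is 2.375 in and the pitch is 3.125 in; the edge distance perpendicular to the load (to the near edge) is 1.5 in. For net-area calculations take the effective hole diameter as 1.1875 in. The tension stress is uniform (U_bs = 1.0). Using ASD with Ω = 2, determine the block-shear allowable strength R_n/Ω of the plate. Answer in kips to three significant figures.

29.9 kips

Shear plane L_v = 2.375 + 2·3.125 = 8.625 in; A_gv = 8.625 × 0.25 = 2.156 in².
A_nv = (8.625 − 2.5·1.1875) × 0.25 = 1.414 in².
A_nt = (1.5 − 0.5·1.1875) × 0.25 = 0.2266 in².
0.6 F_u A_nv = 49.21 kips; 0.6 F_y A_gv = 46.57 kips → shear yielding governs the shear term.
R_n = 46.57 + 1.0 × 58 × 0.2266 = 59.72 kips.
Allowable strength R_n/Ω = 59.72 / 2 = 29.9 kips.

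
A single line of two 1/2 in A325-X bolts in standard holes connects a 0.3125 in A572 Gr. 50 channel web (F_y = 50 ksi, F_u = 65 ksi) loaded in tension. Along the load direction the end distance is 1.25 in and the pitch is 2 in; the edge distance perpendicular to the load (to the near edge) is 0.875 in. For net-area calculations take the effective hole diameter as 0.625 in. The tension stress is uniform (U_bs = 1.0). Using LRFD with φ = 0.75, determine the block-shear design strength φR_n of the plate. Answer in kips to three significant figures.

29.7 kips

Shear plane L_v = 1.25 + 1·2 = 3.25 in; A_gv = 3.25 × 0.3125 = 1.016 in².
A_nv = (3.25 − 1.5·0.625) × 0.3125 = 0.7227 in².
A_nt = (0.875 − 0.5·0.625) × 0.3125 = 0.1758 in².
0.6 F_u A_nv = 28.18 kips; 0.6 F_y A_gv = 30.47 kips → shear rupture governs the shear term.
R_n = 28.18 + 1.0 × 65 × 0.1758 = 39.61 kips.
Design strength φR_n = 0.75 × 39.61 = 29.7 kips.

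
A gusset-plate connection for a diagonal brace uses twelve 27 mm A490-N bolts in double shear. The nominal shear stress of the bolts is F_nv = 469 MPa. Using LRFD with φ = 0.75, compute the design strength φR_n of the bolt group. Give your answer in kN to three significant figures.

A_b = π × 27² / 4 = 572.6 mm².
R_n = F_nv · A_b · n · n_s = 469 × 572.6 × 12 × 2 / 1000 = 6445 kN.
Design strength φR_n = 0.75 × 6445 = 4830 kN.

4830 kN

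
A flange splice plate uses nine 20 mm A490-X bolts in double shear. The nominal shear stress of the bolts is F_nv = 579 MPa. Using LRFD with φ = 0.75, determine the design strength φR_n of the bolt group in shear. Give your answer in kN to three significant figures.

A_b = π × 20² / 4 = 314.2 mm².
R_n = F_nv · A_b · n · n_s = 579 × 314.2 × 9 × 2 / 1000 = 3274 kN.
Design strength φR_n = 0.75 × 3274 = 2460 kN.

2460 kN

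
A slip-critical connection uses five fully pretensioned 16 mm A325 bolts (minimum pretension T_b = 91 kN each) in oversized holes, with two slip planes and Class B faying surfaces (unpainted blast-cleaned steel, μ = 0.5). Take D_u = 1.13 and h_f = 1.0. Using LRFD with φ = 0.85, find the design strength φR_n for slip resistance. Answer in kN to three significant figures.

437 kN

R_n = μ · D_u · h_f · T_b · n_s · n_b = 0.5 × 1.13 × 1.0 × 91 × 2 × 5 = 514.1 kN.
Design strength φR_n = 0.85 × 514.1 = 437 kN.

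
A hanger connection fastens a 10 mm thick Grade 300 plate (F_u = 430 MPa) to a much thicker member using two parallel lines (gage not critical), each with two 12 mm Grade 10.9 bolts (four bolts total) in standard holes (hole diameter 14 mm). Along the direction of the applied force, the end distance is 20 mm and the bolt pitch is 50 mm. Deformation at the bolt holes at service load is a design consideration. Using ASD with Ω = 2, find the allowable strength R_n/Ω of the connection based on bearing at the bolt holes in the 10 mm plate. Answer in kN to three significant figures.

Per bolt r_n = 1.2 l_c t F_u ≤ 2.4 d t F_u; upper limit = 2.4 × 12 × 10 × 430 / 1000 = 123.8 kN.
Edge bolt: l_c = 20 − 14/2 = 13 mm → 1.2 × 13 × 10 × 430 / 1000 = 67.08 → r_n = 67.08 kN.
Interior bolts: l_c = 50 − 14 = 36 mm → 1.2 × 36 × 10 × 430 / 1000 = 185.8 → r_n = 123.8 kN.
R_n = 2 × 67.08 + 2 × 123.8 = 381.8 kN.
Allowable strength R_n/Ω = 381.8 / 2 = 191 kN.

191 kN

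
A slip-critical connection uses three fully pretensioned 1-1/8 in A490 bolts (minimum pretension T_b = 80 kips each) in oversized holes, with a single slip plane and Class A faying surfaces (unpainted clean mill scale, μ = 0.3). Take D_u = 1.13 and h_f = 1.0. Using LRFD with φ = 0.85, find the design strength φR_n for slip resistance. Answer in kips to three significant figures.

R_n = μ · D_u · h_f · T_b · n_s · n_b = 0.3 × 1.13 × 1.0 × 80 × 1 × 3 = 81.36 kips.
Design strength φR_n = 0.85 × 81.36 = 69.2 kips.

69.2 kips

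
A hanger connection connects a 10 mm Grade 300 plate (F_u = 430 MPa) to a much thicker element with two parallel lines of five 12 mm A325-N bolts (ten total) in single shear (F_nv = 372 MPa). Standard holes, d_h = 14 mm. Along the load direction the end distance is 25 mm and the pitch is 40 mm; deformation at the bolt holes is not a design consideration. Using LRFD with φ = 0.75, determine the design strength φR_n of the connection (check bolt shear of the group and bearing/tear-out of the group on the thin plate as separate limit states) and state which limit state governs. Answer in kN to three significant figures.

316 kN (bolt shear governs)

Bolt shear: A_b = π·12²/4 = 113.1 mm²; R_n = 372 × 113.1 × 10 × 1 / 1000 = 420.7 kN → 0.75 × 420.7 = 316 kN.
Bearing (1.5 l_c t F_u ≤ 3.0 d t F_u): upper limit = 3.0·12·10·430 / 1000 = 154.8 kN.
  Edge l_c = 25 − 14/2 = 18 → r_n = 116.1 kN; interior l_c = 40 − 14 = 26 → r_n = 154.8 kN.
  R_n,bearing = 2·116.1 + 8·154.8 = 1471 kN → 0.75 × 1471 = 1100 kN.
Bolt shear governs: 316 kN.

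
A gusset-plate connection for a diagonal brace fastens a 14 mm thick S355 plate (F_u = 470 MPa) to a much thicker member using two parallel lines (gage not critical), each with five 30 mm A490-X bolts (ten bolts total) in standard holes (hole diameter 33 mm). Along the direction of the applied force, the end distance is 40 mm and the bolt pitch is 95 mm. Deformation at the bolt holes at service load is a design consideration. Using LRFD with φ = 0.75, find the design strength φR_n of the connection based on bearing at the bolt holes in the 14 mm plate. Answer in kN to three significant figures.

3120 kN

Per bolt r_n = 1.2 l_c t F_u ≤ 2.4 d t F_u; upper limit = 2.4 × 30 × 14 × 470 / 1000 = 473.8 kN.
Edge bolt: l_c = 40 − 33/2 = 23.5 mm → 1.2 × 23.5 × 14 × 470 / 1000 = 185.6 → r_n = 185.6 kN.
Interior bolts: l_c = 95 − 33 = 62 mm → 1.2 × 62 × 14 × 470 / 1000 = 489.6 → r_n = 473.8 kN.
R_n = 2 × 185.6 + 8 × 473.8 = 4161 kN.
Design strength φR_n = 0.75 × 4161 = 3120 kN.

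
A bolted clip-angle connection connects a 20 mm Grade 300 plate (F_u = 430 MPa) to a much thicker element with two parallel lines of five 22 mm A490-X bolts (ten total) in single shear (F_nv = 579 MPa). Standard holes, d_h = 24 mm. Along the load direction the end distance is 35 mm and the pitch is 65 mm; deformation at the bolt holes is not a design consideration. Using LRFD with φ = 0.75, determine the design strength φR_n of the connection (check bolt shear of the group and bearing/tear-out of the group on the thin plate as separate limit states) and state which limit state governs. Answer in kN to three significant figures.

Bolt shear: A_b = π·22²/4 = 380.1 mm²; R_n = 579 × 380.1 × 10 × 1 / 1000 = 2201 kN → 0.75 × 2201 = 1650 kN.
Bearing (1.5 l_c t F_u ≤ 3.0 d t F_u): upper limit = 3.0·22·20·430 / 1000 = 567.6 kN.
  Edge l_c = 35 − 24/2 = 23 → r_n = 296.7 kN; interior l_c = 65 − 24 = 41 → r_n = 528.9 kN.
  R_n,bearing = 2·296.7 + 8·528.9 = 4825 kN → 0.75 × 4825 = 3620 kN.
Bolt shear governs: 1650 kN.

1650 kN (bolt shear governs)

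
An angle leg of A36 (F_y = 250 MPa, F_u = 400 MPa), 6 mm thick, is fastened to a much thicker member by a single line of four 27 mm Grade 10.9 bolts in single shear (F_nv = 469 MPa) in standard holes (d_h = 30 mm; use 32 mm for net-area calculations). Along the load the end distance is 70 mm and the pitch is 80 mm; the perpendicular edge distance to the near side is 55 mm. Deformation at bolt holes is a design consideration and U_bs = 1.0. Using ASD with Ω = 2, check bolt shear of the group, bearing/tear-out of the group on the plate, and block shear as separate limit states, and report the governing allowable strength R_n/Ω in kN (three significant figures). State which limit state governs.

Bolt shear: A_b = π·27²/4 = 572.6 mm²; R_n = 469 × 572.6 × 4 × 1 / 1000 = 1074 kN → 1074 / 2 = 537 kN.
Bearing: edge l_c = 55, r_n = 155.5 kN; interior l_c = 50, r_n = 144 kN; R_n = 155.5 + 3·144 = 587.5 kN → 294 kN.
Block shear: A_gv = 1860, A_nv = 1188, A_nt = 234 mm²; R_n = min(0.6F_uA_nv, 0.6F_yA_gv) + U_bs·F_u·A_nt = 372.6 kN → 186 kN.
Block shear governs: 186 kN.

186 kN (block shear governs)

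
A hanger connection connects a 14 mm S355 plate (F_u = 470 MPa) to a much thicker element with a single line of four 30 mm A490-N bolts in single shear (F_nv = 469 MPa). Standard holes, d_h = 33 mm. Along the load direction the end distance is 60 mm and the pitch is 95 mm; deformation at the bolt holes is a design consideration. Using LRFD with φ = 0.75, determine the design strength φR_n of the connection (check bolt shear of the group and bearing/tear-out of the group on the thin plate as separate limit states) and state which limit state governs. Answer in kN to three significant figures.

995 kN (bolt shear governs)

Bolt shear: A_b = π·30²/4 = 706.9 mm²; R_n = 469 × 706.9 × 4 × 1 / 1000 = 1326 kN → 0.75 × 1326 = 995 kN.
Bearing (1.2 l_c t F_u ≤ 2.4 d t F_u): upper limit = 2.4·30·14·470 / 1000 = 473.8 kN.
  Edge l_c = 60 − 33/2 = 43.5 → r_n = 343.5 kN; interior l_c = 95 − 33 = 62 → r_n = 473.8 kN.
  R_n,bearing = 1·343.5 + 3·473.8 = 1765 kN → 0.75 × 1765 = 1320 kN.
Bolt shear governs: 995 kN.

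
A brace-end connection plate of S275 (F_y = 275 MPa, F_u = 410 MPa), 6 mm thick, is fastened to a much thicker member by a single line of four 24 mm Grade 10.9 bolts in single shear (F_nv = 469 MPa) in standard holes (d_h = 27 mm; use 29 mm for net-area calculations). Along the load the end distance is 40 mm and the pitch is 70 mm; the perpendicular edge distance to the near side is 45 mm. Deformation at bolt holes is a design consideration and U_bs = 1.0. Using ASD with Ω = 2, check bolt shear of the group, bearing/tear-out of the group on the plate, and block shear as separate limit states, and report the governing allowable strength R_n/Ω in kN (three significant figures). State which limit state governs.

147 kN (block shear governs)

Bolt shear: A_b = π·24²/4 = 452.4 mm²; R_n = 469 × 452.4 × 4 × 1 / 1000 = 848.7 kN → 848.7 / 2 = 424 kN.
Bearing: edge l_c = 26.5, r_n = 78.23 kN; interior l_c = 43, r_n = 126.9 kN; R_n = 78.23 + 3·126.9 = 459 kN → 230 kN.
Block shear: A_gv = 1500, A_nv = 891, A_nt = 183 mm²; R_n = min(0.6F_uA_nv, 0.6F_yA_gv) + U_bs·F_u·A_nt = 294.2 kN → 147 kN.
Block shear governs: 147 kN.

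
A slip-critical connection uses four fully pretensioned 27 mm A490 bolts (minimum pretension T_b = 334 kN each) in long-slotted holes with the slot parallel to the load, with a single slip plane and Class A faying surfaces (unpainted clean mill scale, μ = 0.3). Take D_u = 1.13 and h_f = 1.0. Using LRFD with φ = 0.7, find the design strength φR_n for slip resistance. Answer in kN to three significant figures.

R_n = μ · D_u · h_f · T_b · n_s · n_b = 0.3 × 1.13 × 1.0 × 334 × 1 × 4 = 452.9 kN.
Design strength φR_n = 0.7 × 452.9 = 317 kN.

317 kN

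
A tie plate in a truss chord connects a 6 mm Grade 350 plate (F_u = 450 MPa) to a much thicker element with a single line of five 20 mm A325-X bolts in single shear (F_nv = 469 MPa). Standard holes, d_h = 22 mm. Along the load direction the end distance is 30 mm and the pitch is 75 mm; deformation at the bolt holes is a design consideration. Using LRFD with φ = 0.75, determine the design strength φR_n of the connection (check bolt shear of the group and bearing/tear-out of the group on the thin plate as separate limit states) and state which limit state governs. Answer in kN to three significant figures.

Bolt shear: A_b = π·20²/4 = 314.2 mm²; R_n = 469 × 314.2 × 5 × 1 / 1000 = 736.7 kN → 0.75 × 736.7 = 553 kN.
Bearing (1.2 l_c t F_u ≤ 2.4 d t F_u): upper limit = 2.4·20·6·450 / 1000 = 129.6 kN.
  Edge l_c = 30 − 22/2 = 19 → r_n = 61.56 kN; interior l_c = 75 − 22 = 53 → r_n = 129.6 kN.
  R_n,bearing = 1·61.56 + 4·129.6 = 580 kN → 0.75 × 580 = 435 kN.
Bearing governs: 435 kN.

435 kN (bearing governs)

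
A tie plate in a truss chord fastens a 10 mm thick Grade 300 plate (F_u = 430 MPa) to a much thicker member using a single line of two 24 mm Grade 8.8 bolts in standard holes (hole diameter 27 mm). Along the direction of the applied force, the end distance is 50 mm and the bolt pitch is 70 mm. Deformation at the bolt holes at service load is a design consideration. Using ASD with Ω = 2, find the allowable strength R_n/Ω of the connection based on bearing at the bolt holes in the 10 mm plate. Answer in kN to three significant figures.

205 kN

Per bolt r_n = 1.2 l_c t F_u ≤ 2.4 d t F_u; upper limit = 2.4 × 24 × 10 × 430 / 1000 = 247.7 kN.
Edge bolt: l_c = 50 − 27/2 = 36.5 mm → 1.2 × 36.5 × 10 × 430 / 1000 = 188.3 → r_n = 188.3 kN.
Interior bolts: l_c = 70 − 27 = 43 mm → 1.2 × 43 × 10 × 430 / 1000 = 221.9 → r_n = 221.9 kN.
R_n = 1 × 188.3 + 1 × 221.9 = 410.2 kN.
Allowable strength R_n/Ω = 410.2 / 2 = 205 kN.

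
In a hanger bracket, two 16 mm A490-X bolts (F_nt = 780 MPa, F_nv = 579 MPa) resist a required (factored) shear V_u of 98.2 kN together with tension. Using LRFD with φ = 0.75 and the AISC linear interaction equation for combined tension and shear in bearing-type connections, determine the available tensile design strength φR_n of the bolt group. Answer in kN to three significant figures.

174 kN

A_b = π·16²/4 = 201.1 mm²; f_rv = 98.2 × 1000 / (2 × 201.1) = 244.2 MPa.
F'_nt = 1.3 F_nt − (F_nt / φF_nv) f_rv = 1.3·780 − (780/(0.75·579))·244.2 = 575.4 MPa, capped at F_nt → F'_nt = 575.4 MPa.
R_n = F'_nt · A_b · n = 575.4 × 201.1 × 2 / 1000 = 231.4 kN.
Design strength φR_n = 0.75 × 231.4 = 174 kN.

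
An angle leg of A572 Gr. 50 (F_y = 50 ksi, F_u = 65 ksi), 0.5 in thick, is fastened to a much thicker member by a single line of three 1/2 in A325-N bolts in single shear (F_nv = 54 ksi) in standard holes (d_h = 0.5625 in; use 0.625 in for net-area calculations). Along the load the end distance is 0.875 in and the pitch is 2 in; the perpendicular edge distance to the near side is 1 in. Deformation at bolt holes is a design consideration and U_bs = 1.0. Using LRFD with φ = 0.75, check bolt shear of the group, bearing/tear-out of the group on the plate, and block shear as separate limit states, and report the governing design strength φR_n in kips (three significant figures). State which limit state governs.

Bolt shear: A_b = π·0.5²/4 = 0.1963 in²; R_n = 54 × 0.1963 × 3 × 1 = 31.81 kips → 0.75 × 31.81 = 23.9 kips.
Bearing: edge l_c = 0.5938, r_n = 23.16 kips; interior l_c = 1.438, r_n = 39 kips; R_n = 23.16 + 2·39 = 101.2 kips → 75.9 kips.
Block shear: A_gv = 2.438, A_nv = 1.656, A_nt = 0.3438 in²; R_n = min(0.6F_uA_nv, 0.6F_yA_gv) + U_bs·F_u·A_nt = 86.94 kips → 65.2 kips.
Bolt shear governs: 23.9 kips.

23.9 kips (bolt shear governs)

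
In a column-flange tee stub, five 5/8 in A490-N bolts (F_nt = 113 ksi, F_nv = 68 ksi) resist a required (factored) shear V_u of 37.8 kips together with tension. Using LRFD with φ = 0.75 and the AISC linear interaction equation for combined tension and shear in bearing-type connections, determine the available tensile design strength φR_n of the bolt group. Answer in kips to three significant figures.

106 kips

A_b = π·0.625²/4 = 0.3068 in²; f_rv = 37.8 / (5 × 0.3068) = 24.64 ksi.
F'_nt = 1.3 F_nt − (F_nt / φF_nv) f_rv = 1.3·113 − (113/(0.75·68))·24.64 = 92.3 ksi, capped at F_nt → F'_nt = 92.3 ksi.
R_n = F'_nt · A_b · n = 92.3 × 0.3068 × 5 = 141.6 kips.
Design strength φR_n = 0.75 × 141.6 = 106 kips.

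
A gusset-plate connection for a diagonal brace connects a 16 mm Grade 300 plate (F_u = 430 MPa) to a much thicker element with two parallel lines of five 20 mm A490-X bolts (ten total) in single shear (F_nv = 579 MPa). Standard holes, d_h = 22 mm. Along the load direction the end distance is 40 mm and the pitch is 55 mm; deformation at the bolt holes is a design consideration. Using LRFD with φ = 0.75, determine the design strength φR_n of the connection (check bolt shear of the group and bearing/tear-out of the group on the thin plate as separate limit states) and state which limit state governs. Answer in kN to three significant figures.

Bolt shear: A_b = π·20²/4 = 314.2 mm²; R_n = 579 × 314.2 × 10 × 1 / 1000 = 1819 kN → 0.75 × 1819 = 1360 kN.
Bearing (1.2 l_c t F_u ≤ 2.4 d t F_u): upper limit = 2.4·20·16·430 / 1000 = 330.2 kN.
  Edge l_c = 40 − 22/2 = 29 → r_n = 239.4 kN; interior l_c = 55 − 22 = 33 → r_n = 272.4 kN.
  R_n,bearing = 2·239.4 + 8·272.4 = 2658 kN → 0.75 × 2658 = 1990 kN.
Bolt shear governs: 1360 kN.

1360 kN (bolt shear governs)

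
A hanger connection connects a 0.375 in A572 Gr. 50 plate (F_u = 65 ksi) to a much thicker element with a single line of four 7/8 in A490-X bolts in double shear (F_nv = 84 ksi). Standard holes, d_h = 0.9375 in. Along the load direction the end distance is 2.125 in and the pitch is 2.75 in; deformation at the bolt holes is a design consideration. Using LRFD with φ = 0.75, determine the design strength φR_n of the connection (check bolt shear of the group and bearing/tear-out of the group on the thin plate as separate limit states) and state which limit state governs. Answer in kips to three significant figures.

Bolt shear: A_b = π·0.875²/4 = 0.6013 in²; R_n = 84 × 0.6013 × 4 × 2 = 404.1 kips → 0.75 × 404.1 = 303 kips.
Bearing (1.2 l_c t F_u ≤ 2.4 d t F_u): upper limit = 2.4·0.875·0.375·65 = 51.19 kips.
  Edge l_c = 2.125 − 0.9375/2 = 1.656 → r_n = 48.45 kips; interior l_c = 2.75 − 0.9375 = 1.812 → r_n = 51.19 kips.
  R_n,bearing = 1·48.45 + 3·51.19 = 202 kips → 0.75 × 202 = 152 kips.
Bearing governs: 152 kips.

152 kips (bearing governs)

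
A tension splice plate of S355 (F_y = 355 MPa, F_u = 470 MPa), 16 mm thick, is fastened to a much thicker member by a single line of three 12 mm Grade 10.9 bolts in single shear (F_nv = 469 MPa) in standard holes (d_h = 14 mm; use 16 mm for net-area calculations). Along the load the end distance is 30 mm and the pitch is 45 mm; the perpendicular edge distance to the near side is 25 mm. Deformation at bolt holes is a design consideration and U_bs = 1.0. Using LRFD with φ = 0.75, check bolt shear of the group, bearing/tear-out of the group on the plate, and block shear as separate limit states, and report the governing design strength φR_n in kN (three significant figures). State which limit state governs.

Bolt shear: A_b = π·12²/4 = 113.1 mm²; R_n = 469 × 113.1 × 3 × 1 / 1000 = 159.1 kN → 0.75 × 159.1 = 119 kN.
Bearing: edge l_c = 23, r_n = 207.6 kN; interior l_c = 31, r_n = 216.6 kN; R_n = 207.6 + 2·216.6 = 640.7 kN → 481 kN.
Block shear: A_gv = 1920, A_nv = 1280, A_nt = 272 mm²; R_n = min(0.6F_uA_nv, 0.6F_yA_gv) + U_bs·F_u·A_nt = 488.8 kN → 367 kN.
Bolt shear governs: 119 kN.

119 kN (bolt shear governs)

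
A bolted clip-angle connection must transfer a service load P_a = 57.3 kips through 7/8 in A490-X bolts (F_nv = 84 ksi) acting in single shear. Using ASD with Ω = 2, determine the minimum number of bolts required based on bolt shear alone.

3 bolts

A_b = π·0.875²/4 = 0.6013 in².
Per-bolt allowable strength R_n/Ω = 84 × 0.6013 × 1 / 2 = 25.26 kips.
n ≥ 57.3 / 25.26 = 2.269 → use 3 bolts.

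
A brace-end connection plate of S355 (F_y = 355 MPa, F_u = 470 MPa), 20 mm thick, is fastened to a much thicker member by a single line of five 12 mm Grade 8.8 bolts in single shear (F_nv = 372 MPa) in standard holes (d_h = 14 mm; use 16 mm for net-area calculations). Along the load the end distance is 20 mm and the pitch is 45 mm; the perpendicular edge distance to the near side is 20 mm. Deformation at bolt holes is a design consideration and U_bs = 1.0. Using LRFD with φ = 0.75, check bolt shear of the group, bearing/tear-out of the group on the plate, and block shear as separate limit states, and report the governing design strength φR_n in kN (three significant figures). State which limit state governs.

Bolt shear: A_b = π·12²/4 = 113.1 mm²; R_n = 372 × 113.1 × 5 × 1 / 1000 = 210.4 kN → 0.75 × 210.4 = 158 kN.
Bearing: edge l_c = 13, r_n = 146.6 kN; interior l_c = 31, r_n = 270.7 kN; R_n = 146.6 + 4·270.7 = 1230 kN → 922 kN.
Block shear: A_gv = 4000, A_nv = 2560, A_nt = 240 mm²; R_n = min(0.6F_uA_nv, 0.6F_yA_gv) + U_bs·F_u·A_nt = 834.7 kN → 626 kN.
Bolt shear governs: 158 kN.

158 kN (bolt shear governs)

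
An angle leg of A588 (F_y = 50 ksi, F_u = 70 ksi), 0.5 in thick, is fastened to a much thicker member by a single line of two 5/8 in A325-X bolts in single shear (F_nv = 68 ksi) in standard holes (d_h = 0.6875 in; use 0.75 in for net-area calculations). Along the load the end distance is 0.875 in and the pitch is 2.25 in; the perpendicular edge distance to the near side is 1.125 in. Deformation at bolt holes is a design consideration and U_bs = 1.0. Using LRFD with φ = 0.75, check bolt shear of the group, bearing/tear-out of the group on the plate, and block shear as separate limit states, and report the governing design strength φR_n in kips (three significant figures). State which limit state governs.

Bolt shear: A_b = π·0.625²/4 = 0.3068 in²; R_n = 68 × 0.3068 × 2 × 1 = 41.72 kips → 0.75 × 41.72 = 31.3 kips.
Bearing: edge l_c = 0.5312, r_n = 22.31 kips; interior l_c = 1.562, r_n = 52.5 kips; R_n = 22.31 + 1·52.5 = 74.81 kips → 56.1 kips.
Block shear: A_gv = 1.562, A_nv = 1, A_nt = 0.375 in²; R_n = min(0.6F_uA_nv, 0.6F_yA_gv) + U_bs·F_u·A_nt = 68.25 kips → 51.2 kips.
Bolt shear governs: 31.3 kips.

31.3 kips (bolt shear governs)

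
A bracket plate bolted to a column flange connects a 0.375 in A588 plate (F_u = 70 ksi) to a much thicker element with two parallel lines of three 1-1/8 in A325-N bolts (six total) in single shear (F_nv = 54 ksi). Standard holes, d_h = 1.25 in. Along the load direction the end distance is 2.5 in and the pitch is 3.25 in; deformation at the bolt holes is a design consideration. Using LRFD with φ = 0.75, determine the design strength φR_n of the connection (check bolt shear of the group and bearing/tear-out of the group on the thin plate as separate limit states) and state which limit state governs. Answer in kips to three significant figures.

Bolt shear: A_b = π·1.125²/4 = 0.994 in²; R_n = 54 × 0.994 × 6 × 1 = 322.1 kips → 0.75 × 322.1 = 242 kips.
Bearing (1.2 l_c t F_u ≤ 2.4 d t F_u): upper limit = 2.4·1.125·0.375·70 = 70.88 kips.
  Edge l_c = 2.5 − 1.25/2 = 1.875 → r_n = 59.06 kips; interior l_c = 3.25 − 1.25 = 2 → r_n = 63 kips.
  R_n,bearing = 2·59.06 + 4·63 = 370.1 kips → 0.75 × 370.1 = 278 kips.
Bolt shear governs: 242 kips.

242 kips (bolt shear governs)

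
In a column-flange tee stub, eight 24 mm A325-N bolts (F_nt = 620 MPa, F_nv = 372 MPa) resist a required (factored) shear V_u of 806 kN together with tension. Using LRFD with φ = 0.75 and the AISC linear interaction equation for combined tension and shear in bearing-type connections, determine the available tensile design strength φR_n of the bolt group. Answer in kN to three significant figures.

A_b = π·24²/4 = 452.4 mm²; f_rv = 806 × 1000 / (8 × 452.4) = 222.7 MPa.
F'_nt = 1.3 F_nt − (F_nt / φF_nv) f_rv = 1.3·620 − (620/(0.75·372))·222.7 = 311.1 MPa, capped at F_nt → F'_nt = 311.1 MPa.
R_n = F'_nt · A_b · n = 311.1 × 452.4 × 8 / 1000 = 1126 kN.
Design strength φR_n = 0.75 × 1126 = 844 kN.

844 kN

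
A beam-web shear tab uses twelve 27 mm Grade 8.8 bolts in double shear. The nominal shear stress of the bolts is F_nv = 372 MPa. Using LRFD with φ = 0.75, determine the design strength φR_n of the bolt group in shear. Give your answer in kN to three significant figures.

3830 kN

A_b = π × 27² / 4 = 572.6 mm².
R_n = F_nv · A_b · n · n_s = 372 × 572.6 × 12 × 2 / 1000 = 5112 kN.
Design strength φR_n = 0.75 × 5112 = 3830 kN.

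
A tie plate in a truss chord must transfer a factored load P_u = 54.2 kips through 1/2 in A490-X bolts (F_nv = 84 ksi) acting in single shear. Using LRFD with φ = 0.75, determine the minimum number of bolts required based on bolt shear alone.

A_b = π·0.5²/4 = 0.1963 in².
Per-bolt design strength φR_n = 0.75 × 84 × 0.1963 × 1 = 12.37 kips.
n ≥ 54.2 / 12.37 = 4.382 → use 5 bolts.

5 bolts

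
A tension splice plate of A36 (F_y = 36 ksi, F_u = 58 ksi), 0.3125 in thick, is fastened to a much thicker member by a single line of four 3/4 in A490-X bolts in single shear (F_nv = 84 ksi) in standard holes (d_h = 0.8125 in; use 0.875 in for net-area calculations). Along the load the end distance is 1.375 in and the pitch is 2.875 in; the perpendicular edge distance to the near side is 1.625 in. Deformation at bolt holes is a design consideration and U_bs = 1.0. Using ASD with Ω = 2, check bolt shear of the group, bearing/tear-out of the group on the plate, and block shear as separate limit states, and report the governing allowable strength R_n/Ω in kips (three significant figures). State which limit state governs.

44.5 kips (block shear governs)

Bolt shear: A_b = π·0.75²/4 = 0.4418 in²; R_n = 84 × 0.4418 × 4 × 1 = 148.4 kips → 148.4 / 2 = 74.2 kips.
Bearing: edge l_c = 0.9688, r_n = 21.07 kips; interior l_c = 2.062, r_n = 32.62 kips; R_n = 21.07 + 3·32.62 = 118.9 kips → 59.5 kips.
Block shear: A_gv = 3.125, A_nv = 2.168, A_nt = 0.3711 in²; R_n = min(0.6F_uA_nv, 0.6F_yA_gv) + U_bs·F_u·A_nt = 89.02 kips → 44.5 kips.
Block shear governs: 44.5 kips.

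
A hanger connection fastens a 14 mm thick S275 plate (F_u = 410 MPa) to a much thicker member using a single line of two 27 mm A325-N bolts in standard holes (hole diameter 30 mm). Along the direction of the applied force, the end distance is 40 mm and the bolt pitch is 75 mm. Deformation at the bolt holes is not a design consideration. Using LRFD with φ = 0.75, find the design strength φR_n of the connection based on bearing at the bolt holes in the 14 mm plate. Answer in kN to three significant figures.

452 kN

Per bolt r_n = 1.5 l_c t F_u ≤ 3.0 d t F_u; upper limit = 3.0 × 27 × 14 × 410 / 1000 = 464.9 kN.
Edge bolt: l_c = 40 − 30/2 = 25 mm → 1.5 × 25 × 14 × 410 / 1000 = 215.2 → r_n = 215.2 kN.
Interior bolts: l_c = 75 − 30 = 45 mm → 1.5 × 45 × 14 × 410 / 1000 = 387.4 → r_n = 387.4 kN.
R_n = 1 × 215.2 + 1 × 387.4 = 602.7 kN.
Design strength φR_n = 0.75 × 602.7 = 452 kN.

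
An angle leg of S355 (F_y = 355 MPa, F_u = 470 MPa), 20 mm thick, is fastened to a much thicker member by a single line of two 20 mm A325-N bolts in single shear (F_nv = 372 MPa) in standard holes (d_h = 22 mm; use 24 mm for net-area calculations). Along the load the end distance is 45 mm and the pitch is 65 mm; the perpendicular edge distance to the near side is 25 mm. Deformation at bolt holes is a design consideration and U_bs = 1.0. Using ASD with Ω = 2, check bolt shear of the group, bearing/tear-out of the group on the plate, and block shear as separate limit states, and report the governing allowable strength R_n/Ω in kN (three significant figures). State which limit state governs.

117 kN (bolt shear governs)

Bolt shear: A_b = π·20²/4 = 314.2 mm²; R_n = 372 × 314.2 × 2 × 1 / 1000 = 233.7 kN → 233.7 / 2 = 117 kN.
Bearing: edge l_c = 34, r_n = 383.5 kN; interior l_c = 43, r_n = 451.2 kN; R_n = 383.5 + 1·451.2 = 834.7 kN → 417 kN.
Block shear: A_gv = 2200, A_nv = 1480, A_nt = 260 mm²; R_n = min(0.6F_uA_nv, 0.6F_yA_gv) + U_bs·F_u·A_nt = 539.6 kN → 270 kN.
Bolt shear governs: 117 kN.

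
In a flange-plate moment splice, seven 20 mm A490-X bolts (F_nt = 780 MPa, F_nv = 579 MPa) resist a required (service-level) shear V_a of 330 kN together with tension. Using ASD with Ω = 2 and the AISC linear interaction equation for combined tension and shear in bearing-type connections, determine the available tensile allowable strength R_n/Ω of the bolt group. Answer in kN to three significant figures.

670 kN

A_b = π·20²/4 = 314.2 mm²; f_rv = 330 × 1000 / (7 × 314.2) = 150.1 MPa.
F'_nt = 1.3 F_nt − (Ω F_nt / F_nv) f_rv = 1.3·780 − (2·780/579)·150.1 = 609.7 MPa, capped at F_nt → F'_nt = 609.7 MPa.
R_n = F'_nt · A_b · n = 609.7 × 314.2 × 7 / 1000 = 1341 kN.
Allowable strength R_n/Ω = 1341 / 2 = 670 kN.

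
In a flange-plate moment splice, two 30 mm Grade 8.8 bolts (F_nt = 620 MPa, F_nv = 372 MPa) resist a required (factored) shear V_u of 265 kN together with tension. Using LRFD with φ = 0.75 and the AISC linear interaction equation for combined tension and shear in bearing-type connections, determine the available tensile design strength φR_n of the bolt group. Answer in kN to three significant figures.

413 kN

A_b = π·30²/4 = 706.9 mm²; f_rv = 265 × 1000 / (2 × 706.9) = 187.4 MPa.
F'_nt = 1.3 F_nt − (F_nt / φF_nv) f_rv = 1.3·620 − (620/(0.75·372))·187.4 = 389.4 MPa, capped at F_nt → F'_nt = 389.4 MPa.
R_n = F'_nt · A_b · n = 389.4 × 706.9 × 2 / 1000 = 550.6 kN.
Design strength φR_n = 0.75 × 550.6 = 413 kN.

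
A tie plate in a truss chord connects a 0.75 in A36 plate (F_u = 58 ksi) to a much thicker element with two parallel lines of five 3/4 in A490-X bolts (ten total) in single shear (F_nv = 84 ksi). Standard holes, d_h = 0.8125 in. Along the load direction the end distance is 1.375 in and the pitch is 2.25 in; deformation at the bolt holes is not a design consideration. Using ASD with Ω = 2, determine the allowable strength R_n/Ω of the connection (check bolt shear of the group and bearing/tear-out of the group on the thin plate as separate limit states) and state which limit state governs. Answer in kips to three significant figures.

186 kips (bolt shear governs)

Bolt shear: A_b = π·0.75²/4 = 0.4418 in²; R_n = 84 × 0.4418 × 10 × 1 = 371.1 kips → 371.1 / 2 = 186 kips.
Bearing (1.5 l_c t F_u ≤ 3.0 d t F_u): upper limit = 3.0·0.75·0.75·58 = 97.88 kips.
  Edge l_c = 1.375 − 0.8125/2 = 0.9688 → r_n = 63.21 kips; interior l_c = 2.25 − 0.8125 = 1.438 → r_n = 93.8 kips.
  R_n,bearing = 2·63.21 + 8·93.8 = 876.8 kips → 876.8 / 2 = 438 kips.
Bolt shear governs: 186 kips.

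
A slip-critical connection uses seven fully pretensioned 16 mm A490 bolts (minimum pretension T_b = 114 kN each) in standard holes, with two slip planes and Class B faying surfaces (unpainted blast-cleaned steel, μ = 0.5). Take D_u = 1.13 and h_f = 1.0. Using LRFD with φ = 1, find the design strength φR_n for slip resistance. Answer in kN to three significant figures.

R_n = μ · D_u · h_f · T_b · n_s · n_b = 0.5 × 1.13 × 1.0 × 114 × 2 × 7 = 901.7 kN.
Design strength φR_n = 1 × 901.7 = 902 kN.

902 kN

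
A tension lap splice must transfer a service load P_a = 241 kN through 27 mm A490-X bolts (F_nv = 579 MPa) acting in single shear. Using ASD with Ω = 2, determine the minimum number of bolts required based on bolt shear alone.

A_b = π·27²/4 = 572.6 mm².
Per-bolt allowable strength R_n/Ω = 579 × 572.6 × 1 / 1000 / 2 = 165.8 kN.
n ≥ 241 / 165.8 = 1.454 → use 2 bolts.

2 bolts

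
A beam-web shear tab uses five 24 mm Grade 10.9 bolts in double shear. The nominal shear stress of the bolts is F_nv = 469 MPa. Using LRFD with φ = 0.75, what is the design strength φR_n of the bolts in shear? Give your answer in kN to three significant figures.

1590 kN

A_b = π × 24² / 4 = 452.4 mm².
R_n = F_nv · A_b · n · n_s = 469 × 452.4 × 5 × 2 / 1000 = 2122 kN.
Design strength φR_n = 0.75 × 2122 = 1590 kN.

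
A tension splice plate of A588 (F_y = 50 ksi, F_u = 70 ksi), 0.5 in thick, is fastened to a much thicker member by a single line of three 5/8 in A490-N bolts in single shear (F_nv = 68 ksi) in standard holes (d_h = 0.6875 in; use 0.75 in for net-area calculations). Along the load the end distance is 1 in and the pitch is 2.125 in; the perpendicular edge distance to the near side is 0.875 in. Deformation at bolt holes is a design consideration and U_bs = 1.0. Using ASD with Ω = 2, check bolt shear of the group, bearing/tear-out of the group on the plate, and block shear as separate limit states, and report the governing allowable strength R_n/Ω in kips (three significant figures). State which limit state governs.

Bolt shear: A_b = π·0.625²/4 = 0.3068 in²; R_n = 68 × 0.3068 × 3 × 1 = 62.59 kips → 62.59 / 2 = 31.3 kips.
Bearing: edge l_c = 0.6562, r_n = 27.56 kips; interior l_c = 1.438, r_n = 52.5 kips; R_n = 27.56 + 2·52.5 = 132.6 kips → 66.3 kips.
Block shear: A_gv = 2.625, A_nv = 1.688, A_nt = 0.25 in²; R_n = min(0.6F_uA_nv, 0.6F_yA_gv) + U_bs·F_u·A_nt = 88.38 kips → 44.2 kips.
Bolt shear governs: 31.3 kips.

31.3 kips (bolt shear governs)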